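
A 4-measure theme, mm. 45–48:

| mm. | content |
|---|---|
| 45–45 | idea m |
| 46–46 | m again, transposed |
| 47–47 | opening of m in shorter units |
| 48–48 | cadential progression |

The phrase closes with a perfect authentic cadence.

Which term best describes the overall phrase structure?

Basic idea (measure 45) + its repetition (measure 46) form the presentation; fragmentation and cadence (bars 47-48) form the continuation — the 4-bar whole is a sentence.

sentence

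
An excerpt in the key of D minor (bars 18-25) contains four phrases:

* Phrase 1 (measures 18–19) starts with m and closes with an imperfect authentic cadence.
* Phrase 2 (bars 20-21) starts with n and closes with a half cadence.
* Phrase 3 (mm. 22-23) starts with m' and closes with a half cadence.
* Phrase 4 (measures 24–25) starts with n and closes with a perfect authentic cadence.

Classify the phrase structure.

parallel double period

Four phrases in two halves: the first half (mm. 18–21) ends with a half cadence, the second (mm. 22-25) with a perfect authentic cadence — a large antecedent–consequent pair, i.e. a double period.
Phrase 3 begins with the same material as phrase 1, making it parallel.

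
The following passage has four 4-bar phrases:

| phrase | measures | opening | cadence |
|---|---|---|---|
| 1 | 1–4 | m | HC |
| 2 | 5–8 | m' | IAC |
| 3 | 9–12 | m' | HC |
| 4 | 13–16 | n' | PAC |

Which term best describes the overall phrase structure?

Four phrases in two halves: the first half (bars 1–8) ends with an imperfect authentic cadence, the second (mm. 9–16) with a perfect authentic cadence — a large antecedent–consequent pair, i.e. a double period.
Phrase 3 begins with the same material as phrase 1, making it parallel.

parallel double period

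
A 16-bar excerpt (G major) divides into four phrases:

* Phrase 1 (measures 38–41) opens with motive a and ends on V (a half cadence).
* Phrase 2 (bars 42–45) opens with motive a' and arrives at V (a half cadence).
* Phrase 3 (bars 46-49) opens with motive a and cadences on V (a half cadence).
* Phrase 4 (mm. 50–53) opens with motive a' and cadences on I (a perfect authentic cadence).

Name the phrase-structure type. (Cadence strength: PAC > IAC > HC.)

Four phrases in two halves: the first half (mm. 38–45) ends with a half cadence, the second (measures 46-53) with a perfect authentic cadence — a large antecedent–consequent pair, i.e. a double period.
Phrase 3 begins with the same material as phrase 1, making it parallel.

parallel double period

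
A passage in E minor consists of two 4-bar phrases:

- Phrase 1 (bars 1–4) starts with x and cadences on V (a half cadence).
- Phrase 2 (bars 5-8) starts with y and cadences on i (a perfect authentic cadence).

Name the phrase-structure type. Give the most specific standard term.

Phrase 1 ends with a half cadence (weaker) and phrase 2 with a perfect authentic cadence (stronger): antecedent + consequent = a period.
The two phrases open with different material (x / y), so the period is contrasting.

contrasting period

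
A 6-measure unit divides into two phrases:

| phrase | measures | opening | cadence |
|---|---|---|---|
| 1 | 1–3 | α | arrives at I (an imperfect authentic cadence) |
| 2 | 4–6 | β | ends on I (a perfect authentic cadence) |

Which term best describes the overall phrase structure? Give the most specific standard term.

Phrase 1 ends with an imperfect authentic cadence (weaker) and phrase 2 with a perfect authentic cadence (stronger): antecedent + consequent = a period.
The two phrases open with different material (α / β), so the period is contrasting.

contrasting period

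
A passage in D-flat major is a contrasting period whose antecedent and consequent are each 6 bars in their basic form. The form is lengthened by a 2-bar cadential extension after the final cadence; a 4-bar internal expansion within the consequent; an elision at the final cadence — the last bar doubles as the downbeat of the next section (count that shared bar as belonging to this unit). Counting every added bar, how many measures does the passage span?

Basic contrasting period: 6 + 6 = 12 bars.
12 (basic form) + 2 (cadential extension) + 4 (internal expansion) = 18.
The elision shares a bar with the next section but does not change this unit's count.

18 measures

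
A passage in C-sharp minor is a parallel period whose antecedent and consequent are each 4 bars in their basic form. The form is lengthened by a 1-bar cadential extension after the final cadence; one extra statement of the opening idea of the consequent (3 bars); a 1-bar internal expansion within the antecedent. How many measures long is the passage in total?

13 measures

Basic parallel period: 4 + 4 = 8 bars.
8 (basic form) + 1 (cadential extension) + 3 (extra statement) + 1 (internal expansion) = 13.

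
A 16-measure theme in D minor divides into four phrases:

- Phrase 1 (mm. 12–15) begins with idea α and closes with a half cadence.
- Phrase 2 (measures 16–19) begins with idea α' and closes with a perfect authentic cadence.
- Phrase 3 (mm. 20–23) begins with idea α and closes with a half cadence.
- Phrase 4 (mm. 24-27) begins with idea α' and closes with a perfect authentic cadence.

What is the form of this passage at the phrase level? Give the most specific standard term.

repeated period

The cadence pattern HC–PAC–HC–PAC is weak–strong twice, and phrases 3–4 restate phrases 1–2: a period heard twice, not a double period (which would end weakly at phrase 2).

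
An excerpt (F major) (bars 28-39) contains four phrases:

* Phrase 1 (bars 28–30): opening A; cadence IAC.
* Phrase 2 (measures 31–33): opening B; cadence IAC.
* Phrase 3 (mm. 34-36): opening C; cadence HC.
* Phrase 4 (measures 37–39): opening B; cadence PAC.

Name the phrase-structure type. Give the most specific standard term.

Four phrases in two halves: the first half (mm. 28–33) ends with an imperfect authentic cadence, the second (mm. 34–39) with a perfect authentic cadence — a large antecedent–consequent pair, i.e. a double period.
Phrase 3 begins with different material from phrase 1, making it contrasting.

contrasting double period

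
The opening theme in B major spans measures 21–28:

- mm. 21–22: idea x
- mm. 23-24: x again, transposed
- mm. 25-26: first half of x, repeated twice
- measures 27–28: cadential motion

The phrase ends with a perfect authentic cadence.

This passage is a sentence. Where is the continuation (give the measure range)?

After the presentation (bars 21-24), the continuation covers the fragmentation through the cadence: bars 25–28.

measures 25–28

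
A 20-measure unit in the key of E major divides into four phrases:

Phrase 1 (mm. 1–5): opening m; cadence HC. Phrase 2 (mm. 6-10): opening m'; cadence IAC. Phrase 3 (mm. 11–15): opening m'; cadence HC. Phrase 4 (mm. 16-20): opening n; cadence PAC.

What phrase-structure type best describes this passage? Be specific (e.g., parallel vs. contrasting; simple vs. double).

parallel double period

Four phrases in two halves: the first half (measures 1–10) ends with an imperfect authentic cadence, the second (mm. 11–20) with a perfect authentic cadence — a large antecedent–consequent pair, i.e. a double period.
Phrase 3 begins with the same material as phrase 1, making it parallel.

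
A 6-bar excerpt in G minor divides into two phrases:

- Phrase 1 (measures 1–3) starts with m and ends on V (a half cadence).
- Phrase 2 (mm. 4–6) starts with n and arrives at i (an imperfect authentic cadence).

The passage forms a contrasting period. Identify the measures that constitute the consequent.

The antecedent is the phrase ending with the weaker cadence (half cadence, phrase 1) and the consequent the one ending more conclusively (imperfect authentic cadence, phrase 2); the consequent is mm. 4–6.

measures 4–6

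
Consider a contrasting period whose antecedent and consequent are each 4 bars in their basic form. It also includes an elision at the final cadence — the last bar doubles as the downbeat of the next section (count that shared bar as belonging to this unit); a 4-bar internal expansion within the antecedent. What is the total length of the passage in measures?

12 measures

Basic contrasting period: 4 + 4 = 8 bars.
8 (basic form) + 4 (internal expansion) = 12.
The elision shares a bar with the next section but does not change this unit's count.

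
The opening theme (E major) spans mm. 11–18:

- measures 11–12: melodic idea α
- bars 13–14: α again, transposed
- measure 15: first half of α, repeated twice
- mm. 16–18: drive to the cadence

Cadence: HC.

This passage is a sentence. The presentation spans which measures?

measures 11–14

The presentation of a sentence is the basic idea (measures 11–12) plus its repetition (mm. 13–14); the presentation is therefore bars 11–14.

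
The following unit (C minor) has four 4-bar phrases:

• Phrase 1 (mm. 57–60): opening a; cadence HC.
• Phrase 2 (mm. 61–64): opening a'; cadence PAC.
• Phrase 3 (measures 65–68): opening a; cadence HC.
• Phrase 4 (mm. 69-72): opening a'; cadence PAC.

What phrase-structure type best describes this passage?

repeated period

The cadence pattern HC–PAC–HC–PAC is weak–strong twice, and phrases 3–4 restate phrases 1–2: a period heard twice, not a double period (which would end weakly at phrase 2).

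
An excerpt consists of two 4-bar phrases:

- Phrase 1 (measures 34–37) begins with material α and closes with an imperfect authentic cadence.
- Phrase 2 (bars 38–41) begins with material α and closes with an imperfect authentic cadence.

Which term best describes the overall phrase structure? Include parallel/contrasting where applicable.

Both phrases have the same opening (α) and the same cadence (imperfect authentic cadence): the second is a restatement, not a consequent, so this is a repeated phrase rather than a period.

repeated phrase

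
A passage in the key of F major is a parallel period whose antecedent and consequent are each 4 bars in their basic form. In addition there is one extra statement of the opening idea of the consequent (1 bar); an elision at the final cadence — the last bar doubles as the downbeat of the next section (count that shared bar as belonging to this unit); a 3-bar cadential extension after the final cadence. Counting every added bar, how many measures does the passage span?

Basic parallel period: 4 + 4 = 8 bars.
8 (basic form) + 1 (extra statement) + 3 (cadential extension) = 12.
The elision shares a bar with the next section but does not change this unit's count.

12 measures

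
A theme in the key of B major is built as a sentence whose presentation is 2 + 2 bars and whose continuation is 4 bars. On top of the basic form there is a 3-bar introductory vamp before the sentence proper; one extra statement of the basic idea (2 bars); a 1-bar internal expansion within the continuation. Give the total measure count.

14 measures

Basic sentence: 2 + 2 + 4 = 8 bars.
8 (basic form) + 3 (introduction) + 2 (extra statement) + 1 (internal expansion) = 14.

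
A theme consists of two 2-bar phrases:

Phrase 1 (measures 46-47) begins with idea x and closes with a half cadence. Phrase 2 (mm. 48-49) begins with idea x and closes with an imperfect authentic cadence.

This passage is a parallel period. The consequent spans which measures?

The antecedent is the phrase ending with the weaker cadence (half cadence, phrase 1) and the consequent the one ending more conclusively (imperfect authentic cadence, phrase 2); the consequent is mm. 48–49.

measures 48–49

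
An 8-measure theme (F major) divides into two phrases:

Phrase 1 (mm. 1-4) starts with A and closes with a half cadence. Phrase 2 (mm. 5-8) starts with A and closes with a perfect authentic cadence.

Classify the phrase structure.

parallel period

Phrase 1 ends with a half cadence (weaker) and phrase 2 with a perfect authentic cadence (stronger): antecedent + consequent = a period.
The two phrases open with the same material (A / A), so the period is parallel.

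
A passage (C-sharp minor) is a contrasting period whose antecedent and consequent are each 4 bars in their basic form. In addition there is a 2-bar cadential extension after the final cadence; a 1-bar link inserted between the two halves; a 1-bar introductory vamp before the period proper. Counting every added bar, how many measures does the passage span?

Basic contrasting period: 4 + 4 = 8 bars.
8 (basic form) + 2 (cadential extension) + 1 (link) + 1 (introduction) = 12.

12 measures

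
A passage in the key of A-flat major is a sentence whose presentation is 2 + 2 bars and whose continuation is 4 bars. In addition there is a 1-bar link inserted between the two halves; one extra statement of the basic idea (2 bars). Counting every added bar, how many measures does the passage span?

Basic sentence: 2 + 2 + 4 = 8 bars.
8 (basic form) + 1 (link) + 2 (extra statement) = 11.

11 measures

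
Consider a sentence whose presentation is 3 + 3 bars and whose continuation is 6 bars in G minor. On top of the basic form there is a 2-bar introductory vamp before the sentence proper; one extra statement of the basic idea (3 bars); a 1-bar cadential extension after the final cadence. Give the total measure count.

18 measures

Basic sentence: 3 + 3 + 6 = 12 bars.
12 (basic form) + 2 (introduction) + 3 (extra statement) + 1 (cadential extension) = 18.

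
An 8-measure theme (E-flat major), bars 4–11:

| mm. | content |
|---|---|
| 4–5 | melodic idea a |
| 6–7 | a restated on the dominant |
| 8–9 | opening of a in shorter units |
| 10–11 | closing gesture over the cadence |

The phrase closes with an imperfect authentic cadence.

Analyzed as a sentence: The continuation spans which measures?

After the presentation (mm. 4–7), the continuation covers the fragmentation through the cadence: mm. 8–11.

measures 8–11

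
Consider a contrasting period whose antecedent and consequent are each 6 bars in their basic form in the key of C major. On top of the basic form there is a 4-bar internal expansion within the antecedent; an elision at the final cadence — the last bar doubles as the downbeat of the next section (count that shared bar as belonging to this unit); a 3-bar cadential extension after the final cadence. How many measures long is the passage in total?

19 measures

Basic contrasting period: 6 + 6 = 12 bars.
12 (basic form) + 4 (internal expansion) + 3 (cadential extension) = 19.
The elision shares a bar with the next section but does not change this unit's count.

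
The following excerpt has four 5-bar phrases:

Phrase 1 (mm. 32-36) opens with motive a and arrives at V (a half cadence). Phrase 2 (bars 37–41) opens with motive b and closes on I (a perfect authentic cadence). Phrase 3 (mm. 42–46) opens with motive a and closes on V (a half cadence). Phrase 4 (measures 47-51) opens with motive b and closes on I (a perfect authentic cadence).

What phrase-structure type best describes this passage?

repeated period

The cadence pattern HC–PAC–HC–PAC is weak–strong twice, and phrases 3–4 restate phrases 1–2: a period heard twice, not a double period (which would end weakly at phrase 2).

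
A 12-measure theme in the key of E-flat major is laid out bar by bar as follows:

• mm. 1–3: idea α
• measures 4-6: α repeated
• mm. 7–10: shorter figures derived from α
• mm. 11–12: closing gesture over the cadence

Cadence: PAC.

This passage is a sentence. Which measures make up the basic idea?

The presentation of a sentence is the basic idea (measures 1–3) plus its repetition (measures 4-6); the basic idea is therefore mm. 1–3.

measures 1–3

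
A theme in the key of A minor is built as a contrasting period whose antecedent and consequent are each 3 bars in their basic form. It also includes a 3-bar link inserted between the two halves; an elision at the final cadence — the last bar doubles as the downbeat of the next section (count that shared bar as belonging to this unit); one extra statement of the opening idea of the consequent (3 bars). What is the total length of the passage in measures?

12 measures

Basic contrasting period: 3 + 3 = 6 bars.
6 (basic form) + 3 (link) + 3 (extra statement) = 12.
The elision shares a bar with the next section but does not change this unit's count.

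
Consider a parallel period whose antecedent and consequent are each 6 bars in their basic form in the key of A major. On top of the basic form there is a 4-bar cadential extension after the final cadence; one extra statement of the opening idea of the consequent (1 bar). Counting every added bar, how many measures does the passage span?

Basic parallel period: 6 + 6 = 12 bars.
12 (basic form) + 4 (cadential extension) + 1 (extra statement) = 17.

17 measures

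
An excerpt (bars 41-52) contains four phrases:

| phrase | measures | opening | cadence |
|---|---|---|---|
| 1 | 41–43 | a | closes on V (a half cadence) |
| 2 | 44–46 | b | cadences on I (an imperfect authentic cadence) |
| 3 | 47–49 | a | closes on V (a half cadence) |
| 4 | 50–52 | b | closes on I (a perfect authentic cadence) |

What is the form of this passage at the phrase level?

parallel double period

Four phrases in two halves: the first half (mm. 41-46) ends with an imperfect authentic cadence, the second (bars 47–52) with a perfect authentic cadence — a large antecedent–consequent pair, i.e. a double period.
Phrase 3 begins with the same material as phrase 1, making it parallel.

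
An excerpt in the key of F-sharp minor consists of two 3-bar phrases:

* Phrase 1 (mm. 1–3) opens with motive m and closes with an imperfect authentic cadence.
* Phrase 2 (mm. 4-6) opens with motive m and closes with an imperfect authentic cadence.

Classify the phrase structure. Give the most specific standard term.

Both phrases have the same opening (m) and the same cadence (imperfect authentic cadence): the second is a restatement, not a consequent, so this is a repeated phrase rather than a period.

repeated phrase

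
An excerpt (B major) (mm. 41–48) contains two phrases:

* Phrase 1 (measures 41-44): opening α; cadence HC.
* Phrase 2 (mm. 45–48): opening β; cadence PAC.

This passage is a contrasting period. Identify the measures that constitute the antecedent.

The antecedent is the phrase ending with the weaker cadence (half cadence, phrase 1) and the consequent the one ending more conclusively (perfect authentic cadence, phrase 2); the antecedent is mm. 41–44.

measures 41–44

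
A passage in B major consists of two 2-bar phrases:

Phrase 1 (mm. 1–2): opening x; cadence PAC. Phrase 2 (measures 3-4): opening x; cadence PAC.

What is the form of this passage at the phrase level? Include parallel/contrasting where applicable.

repeated phrase

Both phrases have the same opening (x) and the same cadence (perfect authentic cadence): the second is a restatement, not a consequent, so this is a repeated phrase rather than a period.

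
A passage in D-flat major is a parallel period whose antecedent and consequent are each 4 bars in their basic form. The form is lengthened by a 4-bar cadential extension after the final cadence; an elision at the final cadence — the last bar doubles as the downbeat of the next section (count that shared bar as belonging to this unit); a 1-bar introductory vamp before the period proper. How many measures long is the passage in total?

13 measures

Basic parallel period: 4 + 4 = 8 bars.
8 (basic form) + 4 (cadential extension) + 1 (introduction) = 13.
The elision shares a bar with the next section but does not change this unit's count.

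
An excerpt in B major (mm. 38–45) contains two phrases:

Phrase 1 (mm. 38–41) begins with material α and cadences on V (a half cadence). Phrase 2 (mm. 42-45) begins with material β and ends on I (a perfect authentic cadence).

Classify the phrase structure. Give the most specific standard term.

Phrase 1 ends with a half cadence (weaker) and phrase 2 with a perfect authentic cadence (stronger): antecedent + consequent = a period.
The two phrases open with different material (α / β), so the period is contrasting.

contrasting period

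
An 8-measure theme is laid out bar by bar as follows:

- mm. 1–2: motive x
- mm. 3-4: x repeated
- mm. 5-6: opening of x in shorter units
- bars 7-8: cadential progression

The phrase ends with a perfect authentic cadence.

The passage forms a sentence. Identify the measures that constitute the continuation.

measures 5–8

After the presentation (mm. 1-4), the continuation covers the fragmentation through the cadence: mm. 5–8.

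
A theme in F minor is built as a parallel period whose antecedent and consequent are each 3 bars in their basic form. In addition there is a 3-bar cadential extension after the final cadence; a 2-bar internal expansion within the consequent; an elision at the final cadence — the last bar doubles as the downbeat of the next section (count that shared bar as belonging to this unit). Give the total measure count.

11 measures

Basic parallel period: 3 + 3 = 6 bars.
6 (basic form) + 3 (cadential extension) + 2 (internal expansion) = 11.
The elision shares a bar with the next section but does not change this unit's count.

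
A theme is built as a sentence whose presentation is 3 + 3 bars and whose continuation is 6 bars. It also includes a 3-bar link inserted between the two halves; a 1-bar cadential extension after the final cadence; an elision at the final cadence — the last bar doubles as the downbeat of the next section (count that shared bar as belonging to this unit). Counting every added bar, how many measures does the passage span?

Basic sentence: 3 + 3 + 6 = 12 bars.
12 (basic form) + 3 (link) + 1 (cadential extension) = 16.
The elision shares a bar with the next section but does not change this unit's count.

16 measures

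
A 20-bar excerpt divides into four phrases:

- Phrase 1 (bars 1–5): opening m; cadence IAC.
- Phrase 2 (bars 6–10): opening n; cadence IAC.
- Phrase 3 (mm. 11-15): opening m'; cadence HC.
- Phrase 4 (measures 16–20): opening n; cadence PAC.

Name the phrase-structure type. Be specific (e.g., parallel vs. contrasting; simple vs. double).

Four phrases in two halves: the first half (mm. 1–10) ends with an imperfect authentic cadence, the second (mm. 11–20) with a perfect authentic cadence — a large antecedent–consequent pair, i.e. a double period.
Phrase 3 begins with the same material as phrase 1, making it parallel.

parallel double period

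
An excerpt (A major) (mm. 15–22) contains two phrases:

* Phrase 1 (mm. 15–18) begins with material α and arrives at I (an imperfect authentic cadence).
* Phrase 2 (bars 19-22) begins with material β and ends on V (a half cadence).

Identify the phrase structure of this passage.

The second phrase closes with a half cadence, which is not stronger than the first phrase's imperfect authentic cadence; without a weak→strong cadential pair there is no antecedent–consequent relationship, so this is a phrase group rather than a period.

phrase group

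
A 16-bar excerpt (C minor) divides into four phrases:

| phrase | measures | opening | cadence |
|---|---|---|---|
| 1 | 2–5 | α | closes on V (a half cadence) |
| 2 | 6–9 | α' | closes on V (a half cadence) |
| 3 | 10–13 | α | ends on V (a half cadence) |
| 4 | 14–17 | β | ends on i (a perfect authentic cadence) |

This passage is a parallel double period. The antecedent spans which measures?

measures 2–9

In a double period the four phrases pair into a large antecedent (phrases 1–2, ending half cadence) and a large consequent (phrases 3–4, ending perfect authentic cadence). The antecedent spans measures 2–9.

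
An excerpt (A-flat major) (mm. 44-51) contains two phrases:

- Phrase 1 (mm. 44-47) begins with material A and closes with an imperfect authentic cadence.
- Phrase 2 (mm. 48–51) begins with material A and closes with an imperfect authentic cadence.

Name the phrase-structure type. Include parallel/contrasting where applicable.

repeated phrase

Both phrases have the same opening (A) and the same cadence (imperfect authentic cadence): the second is a restatement, not a consequent, so this is a repeated phrase rather than a period.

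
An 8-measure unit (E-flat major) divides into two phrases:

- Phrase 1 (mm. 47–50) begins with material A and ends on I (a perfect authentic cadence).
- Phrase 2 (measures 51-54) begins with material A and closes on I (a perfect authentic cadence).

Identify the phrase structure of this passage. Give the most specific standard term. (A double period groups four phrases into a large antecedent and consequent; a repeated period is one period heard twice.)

Both phrases have the same opening (A) and the same cadence (perfect authentic cadence): the second is a restatement, not a consequent, so this is a repeated phrase rather than a period.

repeated phrase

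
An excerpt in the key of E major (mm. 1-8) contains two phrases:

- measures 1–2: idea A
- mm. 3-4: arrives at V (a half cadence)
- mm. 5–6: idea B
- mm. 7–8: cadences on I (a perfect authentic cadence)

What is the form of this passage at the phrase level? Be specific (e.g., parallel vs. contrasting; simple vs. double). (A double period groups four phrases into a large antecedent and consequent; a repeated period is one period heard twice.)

Phrase 1 ends with a half cadence (weaker) and phrase 2 with a perfect authentic cadence (stronger): antecedent + consequent = a period.
The two phrases open with different material (A / B), so the period is contrasting.

contrasting period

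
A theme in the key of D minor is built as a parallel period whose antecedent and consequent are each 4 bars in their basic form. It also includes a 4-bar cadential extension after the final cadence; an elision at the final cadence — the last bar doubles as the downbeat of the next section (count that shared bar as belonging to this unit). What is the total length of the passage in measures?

Basic parallel period: 4 + 4 = 8 bars.
8 (basic form) + 4 (cadential extension) = 12.
The elision shares a bar with the next section but does not change this unit's count.

12 measures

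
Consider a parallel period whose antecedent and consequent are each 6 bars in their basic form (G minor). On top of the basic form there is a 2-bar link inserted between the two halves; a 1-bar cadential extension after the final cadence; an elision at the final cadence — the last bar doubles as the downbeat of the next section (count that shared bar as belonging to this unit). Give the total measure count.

15 measures

Basic parallel period: 6 + 6 = 12 bars.
12 (basic form) + 2 (link) + 1 (cadential extension) = 15.
The elision shares a bar with the next section but does not change this unit's count.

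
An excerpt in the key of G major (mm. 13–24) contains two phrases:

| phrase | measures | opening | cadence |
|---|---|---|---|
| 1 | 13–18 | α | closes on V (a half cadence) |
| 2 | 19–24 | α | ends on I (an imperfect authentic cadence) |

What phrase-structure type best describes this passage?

parallel period

Phrase 1 ends with a half cadence (weaker) and phrase 2 with an imperfect authentic cadence (stronger): antecedent + consequent = a period.
The two phrases open with the same material (α / α), so the period is parallel.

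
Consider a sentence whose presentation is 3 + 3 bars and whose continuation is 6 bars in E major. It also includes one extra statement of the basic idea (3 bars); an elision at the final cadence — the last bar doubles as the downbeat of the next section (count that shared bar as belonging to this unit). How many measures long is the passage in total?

15 measures

Basic sentence: 3 + 3 + 6 = 12 bars.
12 (basic form) + 3 (extra statement) = 15.
The elision shares a bar with the next section but does not change this unit's count.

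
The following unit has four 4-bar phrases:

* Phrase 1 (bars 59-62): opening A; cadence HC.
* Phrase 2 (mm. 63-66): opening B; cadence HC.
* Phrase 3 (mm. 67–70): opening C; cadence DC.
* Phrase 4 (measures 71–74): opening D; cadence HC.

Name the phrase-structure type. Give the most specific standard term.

phrase group

Phrase 4 ends with a half cadence, no stronger than phrase 2's half cadence, so the four phrases do not form a double period; nor do phrases 3–4 duplicate 1–2, so it is not a repeated period. With no phrase reaching a conclusive cadence, the passage is a phrase group.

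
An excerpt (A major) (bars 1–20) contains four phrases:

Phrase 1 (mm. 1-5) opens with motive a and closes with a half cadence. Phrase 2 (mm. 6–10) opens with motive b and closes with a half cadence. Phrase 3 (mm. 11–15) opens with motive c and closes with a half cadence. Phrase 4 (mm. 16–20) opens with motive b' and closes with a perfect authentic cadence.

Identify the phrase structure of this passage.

Four phrases in two halves: the first half (measures 1-10) ends with a half cadence, the second (bars 11-20) with a perfect authentic cadence — a large antecedent–consequent pair, i.e. a double period.
Phrase 3 begins with different material from phrase 1, making it contrasting.

contrasting double period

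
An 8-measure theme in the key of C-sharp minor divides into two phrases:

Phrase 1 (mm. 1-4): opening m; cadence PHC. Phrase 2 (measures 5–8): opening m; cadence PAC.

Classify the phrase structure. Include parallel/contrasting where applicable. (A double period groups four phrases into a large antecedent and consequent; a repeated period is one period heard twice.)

Phrase 1 ends with a Phrygian half cadence (weaker) and phrase 2 with a perfect authentic cadence (stronger): antecedent + consequent = a period.
The two phrases open with the same material (m / m), so the period is parallel.

parallel period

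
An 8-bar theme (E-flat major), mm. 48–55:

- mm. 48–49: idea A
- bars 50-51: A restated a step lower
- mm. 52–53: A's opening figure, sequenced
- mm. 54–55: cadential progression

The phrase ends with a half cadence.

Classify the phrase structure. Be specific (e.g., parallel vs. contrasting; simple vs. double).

Basic idea (mm. 48-49) + its repetition (measures 50–51) form the presentation; fragmentation and cadence (bars 52-55) form the continuation — the 8-bar whole is a sentence.

sentence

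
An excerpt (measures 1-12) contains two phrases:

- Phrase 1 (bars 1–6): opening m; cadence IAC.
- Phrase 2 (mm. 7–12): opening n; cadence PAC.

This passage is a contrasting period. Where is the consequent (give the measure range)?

measures 7–12

The antecedent is the phrase ending with the weaker cadence (imperfect authentic cadence, phrase 1) and the consequent the one ending more conclusively (perfect authentic cadence, phrase 2); the consequent is measures 7-12.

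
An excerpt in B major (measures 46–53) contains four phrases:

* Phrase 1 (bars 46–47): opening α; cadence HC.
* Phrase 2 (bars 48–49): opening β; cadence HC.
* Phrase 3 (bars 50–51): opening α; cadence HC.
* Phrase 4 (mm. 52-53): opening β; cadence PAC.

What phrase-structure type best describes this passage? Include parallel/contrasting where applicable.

parallel double period

Four phrases in two halves: the first half (bars 46-49) ends with a half cadence, the second (mm. 50–53) with a perfect authentic cadence — a large antecedent–consequent pair, i.e. a double period.
Phrase 3 begins with the same material as phrase 1, making it parallel.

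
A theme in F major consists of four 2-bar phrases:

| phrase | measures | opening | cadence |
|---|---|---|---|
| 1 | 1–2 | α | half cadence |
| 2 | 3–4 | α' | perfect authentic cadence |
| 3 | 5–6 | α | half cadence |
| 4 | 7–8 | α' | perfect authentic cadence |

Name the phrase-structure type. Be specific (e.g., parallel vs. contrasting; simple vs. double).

The cadence pattern HC–PAC–HC–PAC is weak–strong twice, and phrases 3–4 restate phrases 1–2: a period heard twice, not a double period (which would end weakly at phrase 2).

repeated period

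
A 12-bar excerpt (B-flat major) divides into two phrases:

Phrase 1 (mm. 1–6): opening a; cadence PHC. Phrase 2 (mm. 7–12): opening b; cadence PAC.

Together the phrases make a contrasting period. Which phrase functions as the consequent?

phrase 2

The phrase ending with the weaker cadence (Phrygian half cadence) is the antecedent; the one ending more conclusively (perfect authentic cadence) is the consequent. The consequent is phrase 2.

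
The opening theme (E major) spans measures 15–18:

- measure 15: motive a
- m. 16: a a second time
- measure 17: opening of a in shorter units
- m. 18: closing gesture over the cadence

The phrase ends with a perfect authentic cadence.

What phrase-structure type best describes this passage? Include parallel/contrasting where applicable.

sentence

Basic idea (measure 15) + its repetition (bar 16) form the presentation; fragmentation and cadence (mm. 17–18) form the continuation — the 4-bar whole is a sentence.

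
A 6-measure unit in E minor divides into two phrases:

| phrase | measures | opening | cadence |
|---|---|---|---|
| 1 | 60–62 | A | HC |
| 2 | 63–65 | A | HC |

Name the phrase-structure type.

Both phrases have the same opening (A) and the same cadence (half cadence): the second is a restatement, not a consequent, so this is a repeated phrase rather than a period.

repeated phrase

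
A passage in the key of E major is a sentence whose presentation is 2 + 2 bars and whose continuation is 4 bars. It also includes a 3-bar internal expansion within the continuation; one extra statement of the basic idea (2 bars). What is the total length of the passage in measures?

Basic sentence: 2 + 2 + 4 = 8 bars.
8 (basic form) + 3 (internal expansion) + 2 (extra statement) = 13.

13 measures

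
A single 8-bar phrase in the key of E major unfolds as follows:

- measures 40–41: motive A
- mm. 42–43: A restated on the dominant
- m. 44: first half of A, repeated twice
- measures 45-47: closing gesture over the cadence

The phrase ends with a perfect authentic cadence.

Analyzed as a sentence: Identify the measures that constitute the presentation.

measures 40–43

The presentation of a sentence is the basic idea (bars 40–41) plus its repetition (mm. 42-43); the presentation is therefore measures 40-43.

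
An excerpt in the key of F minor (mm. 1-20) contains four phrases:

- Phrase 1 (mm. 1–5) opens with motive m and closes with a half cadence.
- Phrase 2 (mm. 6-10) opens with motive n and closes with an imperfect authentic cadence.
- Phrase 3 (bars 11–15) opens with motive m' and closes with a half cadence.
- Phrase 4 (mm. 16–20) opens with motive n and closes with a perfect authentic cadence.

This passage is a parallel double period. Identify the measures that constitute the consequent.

In a double period the four phrases pair into a large antecedent (phrases 1–2, ending imperfect authentic cadence) and a large consequent (phrases 3–4, ending perfect authentic cadence). The consequent spans measures 11–20.

measures 11–20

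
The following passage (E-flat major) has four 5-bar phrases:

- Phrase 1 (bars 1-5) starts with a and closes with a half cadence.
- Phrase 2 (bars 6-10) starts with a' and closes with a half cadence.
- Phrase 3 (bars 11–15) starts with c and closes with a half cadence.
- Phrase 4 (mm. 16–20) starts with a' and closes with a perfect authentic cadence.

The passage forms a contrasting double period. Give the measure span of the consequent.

measures 11–20

In a double period the first pair of phrases (ending half cadence) is the large antecedent and the second pair (ending perfect authentic cadence) is the large consequent; the consequent is measures 11–20.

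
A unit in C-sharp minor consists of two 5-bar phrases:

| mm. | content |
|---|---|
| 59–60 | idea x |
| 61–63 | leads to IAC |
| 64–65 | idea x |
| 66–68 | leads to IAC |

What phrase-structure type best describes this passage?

repeated phrase

Both phrases have the same opening (x) and the same cadence (imperfect authentic cadence): the second is a restatement, not a consequent, so this is a repeated phrase rather than a period.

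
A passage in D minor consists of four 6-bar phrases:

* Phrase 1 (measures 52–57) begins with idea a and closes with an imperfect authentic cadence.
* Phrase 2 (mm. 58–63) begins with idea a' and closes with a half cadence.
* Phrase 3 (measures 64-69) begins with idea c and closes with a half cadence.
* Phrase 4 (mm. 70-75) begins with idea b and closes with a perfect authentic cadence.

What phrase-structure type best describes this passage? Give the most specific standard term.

Four phrases in two halves: the first half (measures 52–63) ends with a half cadence, the second (mm. 64–75) with a perfect authentic cadence — a large antecedent–consequent pair, i.e. a double period.
Phrase 3 begins with different material from phrase 1, making it contrasting.

contrasting double period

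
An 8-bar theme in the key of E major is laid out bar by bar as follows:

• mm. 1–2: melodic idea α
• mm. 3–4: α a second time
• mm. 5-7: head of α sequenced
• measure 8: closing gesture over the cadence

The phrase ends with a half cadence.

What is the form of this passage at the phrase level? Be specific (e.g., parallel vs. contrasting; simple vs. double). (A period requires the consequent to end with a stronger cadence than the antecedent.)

sentence

Basic idea (bars 1–2) + its repetition (bars 3-4) form the presentation; fragmentation and cadence (measures 5-8) form the continuation — the 8-bar whole is a sentence.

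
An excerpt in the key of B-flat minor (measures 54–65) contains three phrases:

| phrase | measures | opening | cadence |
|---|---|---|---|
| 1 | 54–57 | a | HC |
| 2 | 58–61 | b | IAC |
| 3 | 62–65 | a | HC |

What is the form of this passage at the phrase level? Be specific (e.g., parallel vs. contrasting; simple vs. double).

The final phrase closes with a half cadence, which is not stronger than the preceding imperfect authentic cadence; the 3 phrases lack an overall antecedent–consequent design and so form a phrase group.

phrase group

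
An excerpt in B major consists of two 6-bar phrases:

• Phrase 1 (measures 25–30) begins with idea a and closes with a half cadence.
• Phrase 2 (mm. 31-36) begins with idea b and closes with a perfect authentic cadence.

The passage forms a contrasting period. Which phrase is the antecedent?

The phrase ending with the weaker cadence (half cadence) is the antecedent; the one ending more conclusively (perfect authentic cadence) is the consequent. The antecedent is phrase 1.

phrase 1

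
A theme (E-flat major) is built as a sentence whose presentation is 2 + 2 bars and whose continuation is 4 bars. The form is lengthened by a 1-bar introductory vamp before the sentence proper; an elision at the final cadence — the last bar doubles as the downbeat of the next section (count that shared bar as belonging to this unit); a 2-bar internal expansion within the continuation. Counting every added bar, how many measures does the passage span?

Basic sentence: 2 + 2 + 4 = 8 bars.
8 (basic form) + 1 (introduction) + 2 (internal expansion) = 11.
The elision shares a bar with the next section but does not change this unit's count.

11 measures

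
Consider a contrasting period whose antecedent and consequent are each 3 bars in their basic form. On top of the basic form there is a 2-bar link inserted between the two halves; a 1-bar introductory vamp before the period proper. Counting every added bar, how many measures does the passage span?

9 measures

Basic contrasting period: 3 + 3 = 6 bars.
6 (basic form) + 2 (link) + 1 (introduction) = 9.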